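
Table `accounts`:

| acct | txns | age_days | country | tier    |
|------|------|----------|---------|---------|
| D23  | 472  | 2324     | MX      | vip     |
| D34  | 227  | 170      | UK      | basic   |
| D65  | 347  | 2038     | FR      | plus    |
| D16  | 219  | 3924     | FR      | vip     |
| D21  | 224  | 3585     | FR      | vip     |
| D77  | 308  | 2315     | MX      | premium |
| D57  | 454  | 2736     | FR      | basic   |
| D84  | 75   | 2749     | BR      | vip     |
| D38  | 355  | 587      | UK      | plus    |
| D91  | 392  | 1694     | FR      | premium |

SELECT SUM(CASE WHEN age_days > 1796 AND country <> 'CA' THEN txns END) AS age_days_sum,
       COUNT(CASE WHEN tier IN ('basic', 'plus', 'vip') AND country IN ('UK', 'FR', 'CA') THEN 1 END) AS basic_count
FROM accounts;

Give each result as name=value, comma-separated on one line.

age_days_sum=2099, basic_count=6

[age_days_sum: age_days > 1796 AND country <> 'CA']
acct=D23: ✓ → 472
acct=D34: ✗
acct=D65: ✓ → 347
acct=D16: ✓ → 219
acct=D21: ✓ → 224
acct=D77: ✓ → 308
acct=D57: ✓ → 454
acct=D84: ✓ → 75
acct=D38: ✗
acct=D91: ✗
age_days_sum = 472 + 347 + 219 + 224 + 308 + 454 + 75 = 2099
—
[basic_count: tier IN ('basic', 'plus', 'vip') AND country IN ('UK', 'FR', 'CA')]
acct=D23: ✗
acct=D34: ✓ → 1
acct=D65: ✓ → 1
acct=D16: ✓ → 1
acct=D21: ✓ → 1
acct=D77: ✗
acct=D57: ✓ → 1
acct=D84: ✗
acct=D38: ✓ → 1
acct=D91: ✗
basic_count = COUNT(1, 1, 1, 1, 1, 1) = 6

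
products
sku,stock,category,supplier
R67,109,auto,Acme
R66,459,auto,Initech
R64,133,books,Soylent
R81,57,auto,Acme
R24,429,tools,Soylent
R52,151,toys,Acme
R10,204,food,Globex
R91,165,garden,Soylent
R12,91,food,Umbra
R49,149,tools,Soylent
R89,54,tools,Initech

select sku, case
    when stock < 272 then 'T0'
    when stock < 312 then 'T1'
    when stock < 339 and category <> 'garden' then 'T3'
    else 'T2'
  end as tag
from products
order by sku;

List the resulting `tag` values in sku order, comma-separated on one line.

sku=R10: stock < 272 → T0
sku=R12: stock < 272 → T0
sku=R24: ELSE → T2
sku=R49: stock < 272 → T0
sku=R52: stock < 272 → T0
sku=R64: stock < 272 → T0
sku=R66: ELSE → T2
sku=R67: stock < 272 → T0
sku=R81: stock < 272 → T0
sku=R89: stock < 272 → T0
sku=R91: stock < 272 → T0

T0, T0, T2, T0, T0, T0, T2, T0, T0, T0, T0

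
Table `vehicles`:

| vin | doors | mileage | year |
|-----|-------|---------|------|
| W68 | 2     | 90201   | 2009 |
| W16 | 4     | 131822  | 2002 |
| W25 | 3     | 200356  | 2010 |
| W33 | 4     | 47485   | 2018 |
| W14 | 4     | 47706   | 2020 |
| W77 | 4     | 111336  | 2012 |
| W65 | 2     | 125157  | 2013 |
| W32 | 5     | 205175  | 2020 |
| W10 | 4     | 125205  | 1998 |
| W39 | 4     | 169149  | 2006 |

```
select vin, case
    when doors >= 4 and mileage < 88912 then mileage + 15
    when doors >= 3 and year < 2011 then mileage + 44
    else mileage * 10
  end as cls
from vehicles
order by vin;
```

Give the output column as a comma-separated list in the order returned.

vin=W10: doors >= 3 and year < 2011 → 125249
vin=W14: doors >= 4 and mileage < 88912 → 47721
vin=W16: doors >= 3 and year < 2011 → 131866
vin=W25: doors >= 3 and year < 2011 → 200400
vin=W32: ELSE → 2051750
vin=W33: doors >= 4 and mileage < 88912 → 47500
vin=W39: doors >= 3 and year < 2011 → 169193
vin=W65: ELSE → 1251570
vin=W68: ELSE → 902010
vin=W77: ELSE → 1113360

125249, 47721, 131866, 200400, 2051750, 47500, 169193, 1251570, 902010, 1113360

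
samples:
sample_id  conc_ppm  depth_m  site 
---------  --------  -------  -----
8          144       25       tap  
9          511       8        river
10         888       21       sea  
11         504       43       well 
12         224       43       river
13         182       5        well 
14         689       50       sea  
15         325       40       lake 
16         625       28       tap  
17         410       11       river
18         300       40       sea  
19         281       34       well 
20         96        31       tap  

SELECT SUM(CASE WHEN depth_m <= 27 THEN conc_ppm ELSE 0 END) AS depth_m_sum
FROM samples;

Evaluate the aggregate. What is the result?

sample_id=8: ✓ → 144
sample_id=9: ✓ → 511
sample_id=10: ✓ → 888
sample_id=11: ✗
sample_id=12: ✗
sample_id=13: ✓ → 182
sample_id=14: ✗
sample_id=15: ✗
sample_id=16: ✗
sample_id=17: ✓ → 410
sample_id=18: ✗
sample_id=19: ✗
sample_id=20: ✗
depth_m_sum = 144 + 511 + 888 + 182 + 410 = 2135

2135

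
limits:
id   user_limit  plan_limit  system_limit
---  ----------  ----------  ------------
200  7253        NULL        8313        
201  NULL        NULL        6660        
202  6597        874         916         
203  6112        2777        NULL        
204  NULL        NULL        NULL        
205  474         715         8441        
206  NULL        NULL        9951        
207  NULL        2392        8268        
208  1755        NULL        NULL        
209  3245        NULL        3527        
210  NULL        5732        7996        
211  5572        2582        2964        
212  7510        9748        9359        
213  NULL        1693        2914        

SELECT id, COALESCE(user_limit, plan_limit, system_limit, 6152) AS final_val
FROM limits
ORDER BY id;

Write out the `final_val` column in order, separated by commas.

id=200: user_limit=7253 → 7253
id=201: user_limit=NULL, plan_limit=NULL, system_limit=6660 → 6660
id=202: user_limit=6597 → 6597
id=203: user_limit=6112 → 6112
id=204: user_limit=NULL, plan_limit=NULL, system_limit=NULL, → literal 6152 → 6152
id=205: user_limit=474 → 474
id=206: user_limit=NULL, plan_limit=NULL, system_limit=9951 → 9951
id=207: user_limit=NULL, plan_limit=2392 → 2392
id=208: user_limit=1755 → 1755
id=209: user_limit=3245 → 3245
id=210: user_limit=NULL, plan_limit=5732 → 5732
id=211: user_limit=5572 → 5572
id=212: user_limit=7510 → 7510
id=213: user_limit=NULL, plan_limit=1693 → 1693

7253, 6660, 6597, 6112, 6152, 474, 9951, 2392, 1755, 3245, 5732, 5572, 7510, 1693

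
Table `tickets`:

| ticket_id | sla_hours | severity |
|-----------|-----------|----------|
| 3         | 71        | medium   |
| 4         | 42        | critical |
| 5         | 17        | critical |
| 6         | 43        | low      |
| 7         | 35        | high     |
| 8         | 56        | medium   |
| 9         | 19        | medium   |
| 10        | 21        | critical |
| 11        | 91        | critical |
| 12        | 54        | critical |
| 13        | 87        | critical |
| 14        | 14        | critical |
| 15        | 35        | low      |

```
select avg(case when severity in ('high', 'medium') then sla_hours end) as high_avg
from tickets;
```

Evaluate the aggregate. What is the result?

ticket_id=3: ✓ → 71
ticket_id=4: ✗
ticket_id=5: ✗
ticket_id=6: ✗
ticket_id=7: ✓ → 35
ticket_id=8: ✓ → 56
ticket_id=9: ✓ → 19
ticket_id=10: ✗
ticket_id=11: ✗
ticket_id=12: ✗
ticket_id=13: ✗
ticket_id=14: ✗
ticket_id=15: ✗
high_avg = (71 + 35 + 56 + 19) / 4 = 45.25

45.25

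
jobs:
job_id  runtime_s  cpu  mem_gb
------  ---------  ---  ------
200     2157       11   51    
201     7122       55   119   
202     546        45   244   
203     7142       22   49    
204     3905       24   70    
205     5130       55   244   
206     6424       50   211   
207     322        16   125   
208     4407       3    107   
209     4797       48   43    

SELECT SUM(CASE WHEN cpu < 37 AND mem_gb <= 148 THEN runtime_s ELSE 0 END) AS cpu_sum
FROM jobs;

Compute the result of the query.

17933

job_id=200: ✓ → 2157
job_id=201: ✗
job_id=202: ✗
job_id=203: ✓ → 7142
job_id=204: ✓ → 3905
job_id=205: ✗
job_id=206: ✗
job_id=207: ✓ → 322
job_id=208: ✓ → 4407
job_id=209: ✗
cpu_sum = 2157 + 7142 + 3905 + 322 + 4407 = 17933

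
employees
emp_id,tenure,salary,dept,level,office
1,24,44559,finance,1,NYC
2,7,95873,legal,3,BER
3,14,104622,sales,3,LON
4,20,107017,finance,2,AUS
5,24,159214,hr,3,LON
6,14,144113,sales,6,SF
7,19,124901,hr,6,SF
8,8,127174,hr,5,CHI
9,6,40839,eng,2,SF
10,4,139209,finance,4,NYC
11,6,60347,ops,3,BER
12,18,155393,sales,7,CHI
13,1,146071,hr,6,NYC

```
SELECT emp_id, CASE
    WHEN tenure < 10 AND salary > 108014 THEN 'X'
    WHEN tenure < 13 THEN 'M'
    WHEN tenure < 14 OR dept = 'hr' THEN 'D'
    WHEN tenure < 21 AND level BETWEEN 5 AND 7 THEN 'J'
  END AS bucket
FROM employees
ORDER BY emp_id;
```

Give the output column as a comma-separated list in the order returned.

emp_id=1: (no match → NULL) → NULL
emp_id=2: tenure < 13 → M
emp_id=3: (no match → NULL) → NULL
emp_id=4: (no match → NULL) → NULL
emp_id=5: tenure < 14 OR dept = 'hr' → D
emp_id=6: tenure < 21 AND level BETWEEN 5 AND 7 → J
emp_id=7: tenure < 14 OR dept = 'hr' → D
emp_id=8: tenure < 10 AND salary > 108014 → X
emp_id=9: tenure < 13 → M
emp_id=10: tenure < 10 AND salary > 108014 → X
emp_id=11: tenure < 13 → M
emp_id=12: tenure < 21 AND level BETWEEN 5 AND 7 → J
emp_id=13: tenure < 10 AND salary > 108014 → X

NULL, M, NULL, NULL, D, J, D, X, M, X, M, J, X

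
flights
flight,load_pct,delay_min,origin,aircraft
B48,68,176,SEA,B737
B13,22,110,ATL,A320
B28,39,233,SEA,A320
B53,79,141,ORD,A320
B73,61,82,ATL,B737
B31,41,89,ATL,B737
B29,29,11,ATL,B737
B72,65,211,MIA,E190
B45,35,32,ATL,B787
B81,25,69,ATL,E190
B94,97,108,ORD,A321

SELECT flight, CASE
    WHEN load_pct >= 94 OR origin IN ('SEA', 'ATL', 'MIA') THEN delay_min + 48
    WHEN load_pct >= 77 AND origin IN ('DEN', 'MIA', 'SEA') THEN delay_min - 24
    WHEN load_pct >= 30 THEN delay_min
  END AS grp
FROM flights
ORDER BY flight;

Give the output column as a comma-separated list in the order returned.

flight=B13: load_pct >= 94 OR origin IN ('SEA', 'ATL', 'MIA') → 158
flight=B28: load_pct >= 94 OR origin IN ('SEA', 'ATL', 'MIA') → 281
flight=B29: load_pct >= 94 OR origin IN ('SEA', 'ATL', 'MIA') → 59
flight=B31: load_pct >= 94 OR origin IN ('SEA', 'ATL', 'MIA') → 137
flight=B45: load_pct >= 94 OR origin IN ('SEA', 'ATL', 'MIA') → 80
flight=B48: load_pct >= 94 OR origin IN ('SEA', 'ATL', 'MIA') → 224
flight=B53: load_pct >= 30 → 141
flight=B72: load_pct >= 94 OR origin IN ('SEA', 'ATL', 'MIA') → 259
flight=B73: load_pct >= 94 OR origin IN ('SEA', 'ATL', 'MIA') → 130
flight=B81: load_pct >= 94 OR origin IN ('SEA', 'ATL', 'MIA') → 117
flight=B94: load_pct >= 94 OR origin IN ('SEA', 'ATL', 'MIA') → 156

158, 281, 59, 137, 80, 224, 141, 259, 130, 117, 156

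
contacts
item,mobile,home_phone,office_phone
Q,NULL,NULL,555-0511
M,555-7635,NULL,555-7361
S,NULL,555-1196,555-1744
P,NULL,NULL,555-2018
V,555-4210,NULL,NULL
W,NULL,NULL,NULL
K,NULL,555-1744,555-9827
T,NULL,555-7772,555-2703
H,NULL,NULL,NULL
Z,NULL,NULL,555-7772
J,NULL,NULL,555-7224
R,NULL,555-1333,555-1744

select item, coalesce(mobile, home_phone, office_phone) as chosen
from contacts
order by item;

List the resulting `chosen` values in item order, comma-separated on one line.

NULL, 555-7224, 555-1744, 555-7635, 555-2018, 555-0511, 555-1333, 555-1196, 555-7772, 555-4210, NULL, 555-7772

item=H: mobile=NULL, home_phone=NULL, office_phone=NULL (all NULL) → NULL
item=J: mobile=NULL, home_phone=NULL, office_phone=555-7224 → 555-7224
item=K: mobile=NULL, home_phone=555-1744 → 555-1744
item=M: mobile=555-7635 → 555-7635
item=P: mobile=NULL, home_phone=NULL, office_phone=555-2018 → 555-2018
item=Q: mobile=NULL, home_phone=NULL, office_phone=555-0511 → 555-0511
item=R: mobile=NULL, home_phone=555-1333 → 555-1333
item=S: mobile=NULL, home_phone=555-1196 → 555-1196
item=T: mobile=NULL, home_phone=555-7772 → 555-7772
item=V: mobile=555-4210 → 555-4210
item=W: mobile=NULL, home_phone=NULL, office_phone=NULL (all NULL) → NULL
item=Z: mobile=NULL, home_phone=NULL, office_phone=555-7772 → 555-7772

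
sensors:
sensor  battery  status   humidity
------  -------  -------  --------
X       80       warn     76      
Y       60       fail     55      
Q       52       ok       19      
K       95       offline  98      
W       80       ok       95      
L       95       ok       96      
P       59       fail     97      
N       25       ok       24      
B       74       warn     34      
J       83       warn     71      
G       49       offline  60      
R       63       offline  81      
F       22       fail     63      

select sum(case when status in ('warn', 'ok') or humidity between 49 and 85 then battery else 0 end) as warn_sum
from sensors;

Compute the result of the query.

sensor=X: ✓ → 80
sensor=Y: ✓ → 60
sensor=Q: ✓ → 52
sensor=K: ✗
sensor=W: ✓ → 80
sensor=L: ✓ → 95
sensor=P: ✗
sensor=N: ✓ → 25
sensor=B: ✓ → 74
sensor=J: ✓ → 83
sensor=G: ✓ → 49
sensor=R: ✓ → 63
sensor=F: ✓ → 22
warn_sum = 80 + 60 + 52 + 80 + 95 + 25 + 74 + 83 + 49 + 63 + 22 = 683

683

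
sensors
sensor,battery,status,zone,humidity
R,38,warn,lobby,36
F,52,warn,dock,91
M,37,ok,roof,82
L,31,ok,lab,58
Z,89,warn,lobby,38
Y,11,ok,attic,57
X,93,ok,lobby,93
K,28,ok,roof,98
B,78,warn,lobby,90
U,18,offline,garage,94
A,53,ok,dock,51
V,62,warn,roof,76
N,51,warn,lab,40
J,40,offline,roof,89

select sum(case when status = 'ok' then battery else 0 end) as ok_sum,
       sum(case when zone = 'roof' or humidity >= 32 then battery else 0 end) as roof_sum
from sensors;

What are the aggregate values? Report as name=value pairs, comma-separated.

ok_sum=253, roof_sum=681

[ok_sum: status = 'ok']
sensor=R: ✗
sensor=F: ✗
sensor=M: ✓ → 37
sensor=L: ✓ → 31
sensor=Z: ✗
sensor=Y: ✓ → 11
sensor=X: ✓ → 93
sensor=K: ✓ → 28
sensor=B: ✗
sensor=U: ✗
sensor=A: ✓ → 53
sensor=V: ✗
sensor=N: ✗
sensor=J: ✗
ok_sum = 37 + 31 + 11 + 93 + 28 + 53 = 253
—
[roof_sum: zone = 'roof' or humidity >= 32]
sensor=R: ✓ → 38
sensor=F: ✓ → 52
sensor=M: ✓ → 37
sensor=L: ✓ → 31
sensor=Z: ✓ → 89
sensor=Y: ✓ → 11
sensor=X: ✓ → 93
sensor=K: ✓ → 28
sensor=B: ✓ → 78
sensor=U: ✓ → 18
sensor=A: ✓ → 53
sensor=V: ✓ → 62
sensor=N: ✓ → 51
sensor=J: ✓ → 40
roof_sum = 38 + 52 + 37 + 31 + 89 + 11 + 93 + 28 + 78 + 18 + 53 + 62 + 51 + 40 = 681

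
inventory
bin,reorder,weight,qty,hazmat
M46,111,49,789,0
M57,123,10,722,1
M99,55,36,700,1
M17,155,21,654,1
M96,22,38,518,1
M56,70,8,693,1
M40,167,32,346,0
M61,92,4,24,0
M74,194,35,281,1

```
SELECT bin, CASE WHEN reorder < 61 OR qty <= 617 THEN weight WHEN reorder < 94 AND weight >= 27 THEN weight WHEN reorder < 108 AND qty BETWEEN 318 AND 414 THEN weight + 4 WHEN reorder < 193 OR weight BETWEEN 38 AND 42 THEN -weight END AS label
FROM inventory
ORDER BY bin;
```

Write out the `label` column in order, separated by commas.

-21, 32, -49, -8, -10, 4, 35, 38, 36

bin=M17: reorder < 193 OR weight BETWEEN 38 AND 42 → -21
bin=M40: reorder < 61 OR qty <= 617 → 32
bin=M46: reorder < 193 OR weight BETWEEN 38 AND 42 → -49
bin=M56: reorder < 193 OR weight BETWEEN 38 AND 42 → -8
bin=M57: reorder < 193 OR weight BETWEEN 38 AND 42 → -10
bin=M61: reorder < 61 OR qty <= 617 → 4
bin=M74: reorder < 61 OR qty <= 617 → 35
bin=M96: reorder < 61 OR qty <= 617 → 38
bin=M99: reorder < 61 OR qty <= 617 → 36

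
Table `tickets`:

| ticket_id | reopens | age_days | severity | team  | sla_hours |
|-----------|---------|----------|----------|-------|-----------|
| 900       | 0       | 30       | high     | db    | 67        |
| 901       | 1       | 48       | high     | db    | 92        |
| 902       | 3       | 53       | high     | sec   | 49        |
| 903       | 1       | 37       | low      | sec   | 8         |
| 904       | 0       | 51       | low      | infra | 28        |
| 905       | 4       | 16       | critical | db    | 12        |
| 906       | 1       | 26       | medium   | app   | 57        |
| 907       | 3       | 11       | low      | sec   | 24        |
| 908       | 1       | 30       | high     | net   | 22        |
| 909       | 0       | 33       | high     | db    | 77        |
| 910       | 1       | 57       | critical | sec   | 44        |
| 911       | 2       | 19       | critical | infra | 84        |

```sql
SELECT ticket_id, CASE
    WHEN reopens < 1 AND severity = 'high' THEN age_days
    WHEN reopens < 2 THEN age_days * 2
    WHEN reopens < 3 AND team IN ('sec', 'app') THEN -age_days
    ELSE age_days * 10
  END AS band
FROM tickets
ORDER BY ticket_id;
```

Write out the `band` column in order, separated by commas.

30, 96, 530, 74, 102, 160, 52, 110, 60, 33, 114, 190

ticket_id=900: reopens < 1 AND severity = 'high' → 30
ticket_id=901: reopens < 2 → 96
ticket_id=902: ELSE → 530
ticket_id=903: reopens < 2 → 74
ticket_id=904: reopens < 2 → 102
ticket_id=905: ELSE → 160
ticket_id=906: reopens < 2 → 52
ticket_id=907: ELSE → 110
ticket_id=908: reopens < 2 → 60
ticket_id=909: reopens < 1 AND severity = 'high' → 33
ticket_id=910: reopens < 2 → 114
ticket_id=911: ELSE → 190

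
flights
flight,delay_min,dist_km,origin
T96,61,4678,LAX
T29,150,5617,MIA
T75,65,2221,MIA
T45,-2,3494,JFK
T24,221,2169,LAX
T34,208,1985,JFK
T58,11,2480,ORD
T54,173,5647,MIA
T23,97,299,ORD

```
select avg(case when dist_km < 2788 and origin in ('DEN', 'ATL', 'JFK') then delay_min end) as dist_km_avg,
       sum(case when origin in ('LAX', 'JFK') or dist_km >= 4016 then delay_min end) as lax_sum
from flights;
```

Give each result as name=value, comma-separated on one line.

dist_km_avg=208, lax_sum=811

[dist_km_avg: dist_km < 2788 and origin in ('DEN', 'ATL', 'JFK')]
flight=T96: ✗
flight=T29: ✗
flight=T75: ✗
flight=T45: ✗
flight=T24: ✗
flight=T34: ✓ → 208
flight=T58: ✗
flight=T54: ✗
flight=T23: ✗
dist_km_avg = 208
—
[lax_sum: origin in ('LAX', 'JFK') or dist_km >= 4016]
flight=T96: ✓ → 61
flight=T29: ✓ → 150
flight=T75: ✗
flight=T45: ✓ → -2
flight=T24: ✓ → 221
flight=T34: ✓ → 208
flight=T58: ✗
flight=T54: ✓ → 173
flight=T23: ✗
lax_sum = 61 + 150 + -2 + 221 + 208 + 173 = 811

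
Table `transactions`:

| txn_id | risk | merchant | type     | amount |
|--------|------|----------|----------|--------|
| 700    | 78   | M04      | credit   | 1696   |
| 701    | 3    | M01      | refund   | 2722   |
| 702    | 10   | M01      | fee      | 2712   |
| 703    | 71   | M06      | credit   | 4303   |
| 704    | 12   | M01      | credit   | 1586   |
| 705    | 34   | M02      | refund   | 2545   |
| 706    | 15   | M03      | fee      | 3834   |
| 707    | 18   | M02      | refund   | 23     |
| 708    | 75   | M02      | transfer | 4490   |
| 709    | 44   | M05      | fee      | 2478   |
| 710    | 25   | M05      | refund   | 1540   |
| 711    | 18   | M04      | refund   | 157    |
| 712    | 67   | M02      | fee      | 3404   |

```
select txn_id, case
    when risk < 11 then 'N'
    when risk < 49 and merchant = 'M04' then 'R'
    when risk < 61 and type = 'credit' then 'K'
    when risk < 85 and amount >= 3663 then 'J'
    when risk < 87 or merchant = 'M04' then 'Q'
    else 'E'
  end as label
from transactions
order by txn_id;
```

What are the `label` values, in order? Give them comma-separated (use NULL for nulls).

Q, N, N, J, K, Q, J, Q, J, Q, Q, R, Q

txn_id=700: risk < 87 or merchant = 'M04' → Q
txn_id=701: risk < 11 → N
txn_id=702: risk < 11 → N
txn_id=703: risk < 85 and amount >= 3663 → J
txn_id=704: risk < 61 and type = 'credit' → K
txn_id=705: risk < 87 or merchant = 'M04' → Q
txn_id=706: risk < 85 and amount >= 3663 → J
txn_id=707: risk < 87 or merchant = 'M04' → Q
txn_id=708: risk < 85 and amount >= 3663 → J
txn_id=709: risk < 87 or merchant = 'M04' → Q
txn_id=710: risk < 87 or merchant = 'M04' → Q
txn_id=711: risk < 49 and merchant = 'M04' → R
txn_id=712: risk < 87 or merchant = 'M04' → Q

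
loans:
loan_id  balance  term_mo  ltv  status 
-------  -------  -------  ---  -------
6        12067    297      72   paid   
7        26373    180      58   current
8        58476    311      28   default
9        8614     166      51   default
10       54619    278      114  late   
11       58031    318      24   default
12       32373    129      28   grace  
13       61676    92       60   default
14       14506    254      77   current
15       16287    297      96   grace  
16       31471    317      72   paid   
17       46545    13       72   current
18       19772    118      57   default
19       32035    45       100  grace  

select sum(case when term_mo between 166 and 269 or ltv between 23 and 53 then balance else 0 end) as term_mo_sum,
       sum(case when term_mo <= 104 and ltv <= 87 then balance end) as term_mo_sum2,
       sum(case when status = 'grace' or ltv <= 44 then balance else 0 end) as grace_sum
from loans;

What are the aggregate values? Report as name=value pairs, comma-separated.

term_mo_sum=198373, term_mo_sum2=108221, grace_sum=197202

[term_mo_sum: term_mo between 166 and 269 or ltv between 23 and 53]
loan_id=6: ✗
loan_id=7: ✓ → 26373
loan_id=8: ✓ → 58476
loan_id=9: ✓ → 8614
loan_id=10: ✗
loan_id=11: ✓ → 58031
loan_id=12: ✓ → 32373
loan_id=13: ✗
loan_id=14: ✓ → 14506
loan_id=15: ✗
loan_id=16: ✗
loan_id=17: ✗
loan_id=18: ✗
loan_id=19: ✗
term_mo_sum = 26373 + 58476 + 8614 + 58031 + 32373 + 14506 = 198373
—
[term_mo_sum2: term_mo <= 104 and ltv <= 87]
loan_id=6: ✗
loan_id=7: ✗
loan_id=8: ✗
loan_id=9: ✗
loan_id=10: ✗
loan_id=11: ✗
loan_id=12: ✗
loan_id=13: ✓ → 61676
loan_id=14: ✗
loan_id=15: ✗
loan_id=16: ✗
loan_id=17: ✓ → 46545
loan_id=18: ✗
loan_id=19: ✗
term_mo_sum2 = 61676 + 46545 = 108221
—
[grace_sum: status = 'grace' or ltv <= 44]
loan_id=6: ✗
loan_id=7: ✗
loan_id=8: ✓ → 58476
loan_id=9: ✗
loan_id=10: ✗
loan_id=11: ✓ → 58031
loan_id=12: ✓ → 32373
loan_id=13: ✗
loan_id=14: ✗
loan_id=15: ✓ → 16287
loan_id=16: ✗
loan_id=17: ✗
loan_id=18: ✗
loan_id=19: ✓ → 32035
grace_sum = 58476 + 58031 + 32373 + 16287 + 32035 = 197202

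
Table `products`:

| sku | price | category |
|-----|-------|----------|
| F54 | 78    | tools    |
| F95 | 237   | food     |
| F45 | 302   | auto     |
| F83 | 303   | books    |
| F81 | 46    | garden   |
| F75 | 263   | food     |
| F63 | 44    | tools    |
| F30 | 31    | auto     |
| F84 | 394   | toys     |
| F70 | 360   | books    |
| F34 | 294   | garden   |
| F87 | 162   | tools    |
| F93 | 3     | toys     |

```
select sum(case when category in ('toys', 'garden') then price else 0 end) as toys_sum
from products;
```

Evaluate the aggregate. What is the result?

sku=F54: ✗
sku=F95: ✗
sku=F45: ✗
sku=F83: ✗
sku=F81: ✓ → 46
sku=F75: ✗
sku=F63: ✗
sku=F30: ✗
sku=F84: ✓ → 394
sku=F70: ✗
sku=F34: ✓ → 294
sku=F87: ✗
sku=F93: ✓ → 3
toys_sum = 46 + 394 + 294 + 3 = 737

737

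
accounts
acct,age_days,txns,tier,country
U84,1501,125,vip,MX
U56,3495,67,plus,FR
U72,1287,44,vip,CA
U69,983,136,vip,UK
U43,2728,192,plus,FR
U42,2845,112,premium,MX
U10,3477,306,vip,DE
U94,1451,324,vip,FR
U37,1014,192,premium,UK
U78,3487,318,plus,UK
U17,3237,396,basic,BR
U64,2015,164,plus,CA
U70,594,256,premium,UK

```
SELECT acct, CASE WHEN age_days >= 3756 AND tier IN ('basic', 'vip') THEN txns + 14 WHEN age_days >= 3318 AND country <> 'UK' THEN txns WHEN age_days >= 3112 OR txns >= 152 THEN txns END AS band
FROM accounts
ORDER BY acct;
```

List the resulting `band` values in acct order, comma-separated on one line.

acct=U10: age_days >= 3318 AND country <> 'UK' → 306
acct=U17: age_days >= 3112 OR txns >= 152 → 396
acct=U37: age_days >= 3112 OR txns >= 152 → 192
acct=U42: (no match → NULL) → NULL
acct=U43: age_days >= 3112 OR txns >= 152 → 192
acct=U56: age_days >= 3318 AND country <> 'UK' → 67
acct=U64: age_days >= 3112 OR txns >= 152 → 164
acct=U69: (no match → NULL) → NULL
acct=U70: age_days >= 3112 OR txns >= 152 → 256
acct=U72: (no match → NULL) → NULL
acct=U78: age_days >= 3112 OR txns >= 152 → 318
acct=U84: (no match → NULL) → NULL
acct=U94: age_days >= 3112 OR txns >= 152 → 324

306, 396, 192, NULL, 192, 67, 164, NULL, 256, NULL, 318, NULL, 324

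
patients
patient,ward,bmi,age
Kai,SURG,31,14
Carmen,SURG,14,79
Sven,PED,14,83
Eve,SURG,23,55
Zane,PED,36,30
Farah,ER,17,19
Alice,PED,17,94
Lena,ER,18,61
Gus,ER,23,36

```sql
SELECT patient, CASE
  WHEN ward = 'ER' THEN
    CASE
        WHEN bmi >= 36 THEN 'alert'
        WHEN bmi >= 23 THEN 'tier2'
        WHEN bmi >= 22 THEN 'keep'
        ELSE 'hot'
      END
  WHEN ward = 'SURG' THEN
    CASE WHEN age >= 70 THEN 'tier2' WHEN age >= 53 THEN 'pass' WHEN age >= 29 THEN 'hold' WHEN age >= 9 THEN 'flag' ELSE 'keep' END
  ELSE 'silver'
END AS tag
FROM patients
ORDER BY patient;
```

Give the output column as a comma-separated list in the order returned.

patient=Alice: ward='PED' → outer ELSE → silver
patient=Carmen: ward='SURG' → inner[age >= 70] → tier2
patient=Eve: ward='SURG' → inner[age >= 53] → pass
patient=Farah: ward='ER' → inner[ELSE] → hot
patient=Gus: ward='ER' → inner[bmi >= 23] → tier2
patient=Kai: ward='SURG' → inner[age >= 9] → flag
patient=Lena: ward='ER' → inner[ELSE] → hot
patient=Sven: ward='PED' → outer ELSE → silver
patient=Zane: ward='PED' → outer ELSE → silver

silver, tier2, pass, hot, tier2, flag, hot, silver, silver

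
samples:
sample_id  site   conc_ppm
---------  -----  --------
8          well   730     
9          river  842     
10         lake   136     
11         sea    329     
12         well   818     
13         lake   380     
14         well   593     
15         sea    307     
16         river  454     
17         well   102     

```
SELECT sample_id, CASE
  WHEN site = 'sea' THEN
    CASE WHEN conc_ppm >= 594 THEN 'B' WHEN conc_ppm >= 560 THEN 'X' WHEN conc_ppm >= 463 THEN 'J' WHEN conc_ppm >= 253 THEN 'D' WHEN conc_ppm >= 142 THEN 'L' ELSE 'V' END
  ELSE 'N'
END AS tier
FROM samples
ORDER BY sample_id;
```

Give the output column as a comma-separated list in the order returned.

sample_id=8: site='well' → outer ELSE → N
sample_id=9: site='river' → outer ELSE → N
sample_id=10: site='lake' → outer ELSE → N
sample_id=11: site='sea' → inner[conc_ppm >= 253] → D
sample_id=12: site='well' → outer ELSE → N
sample_id=13: site='lake' → outer ELSE → N
sample_id=14: site='well' → outer ELSE → N
sample_id=15: site='sea' → inner[conc_ppm >= 253] → D
sample_id=16: site='river' → outer ELSE → N
sample_id=17: site='well' → outer ELSE → N

N, N, N, D, N, N, N, D, N, N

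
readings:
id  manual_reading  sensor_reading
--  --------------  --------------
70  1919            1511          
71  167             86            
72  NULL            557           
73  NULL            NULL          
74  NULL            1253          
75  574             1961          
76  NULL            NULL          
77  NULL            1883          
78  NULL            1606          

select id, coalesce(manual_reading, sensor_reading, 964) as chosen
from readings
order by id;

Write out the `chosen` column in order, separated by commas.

id=70: manual_reading=1919 → 1919
id=71: manual_reading=167 → 167
id=72: manual_reading=NULL, sensor_reading=557 → 557
id=73: manual_reading=NULL, sensor_reading=NULL, → literal 964 → 964
id=74: manual_reading=NULL, sensor_reading=1253 → 1253
id=75: manual_reading=574 → 574
id=76: manual_reading=NULL, sensor_reading=NULL, → literal 964 → 964
id=77: manual_reading=NULL, sensor_reading=1883 → 1883
id=78: manual_reading=NULL, sensor_reading=1606 → 1606

1919, 167, 557, 964, 1253, 574, 964, 1883, 1606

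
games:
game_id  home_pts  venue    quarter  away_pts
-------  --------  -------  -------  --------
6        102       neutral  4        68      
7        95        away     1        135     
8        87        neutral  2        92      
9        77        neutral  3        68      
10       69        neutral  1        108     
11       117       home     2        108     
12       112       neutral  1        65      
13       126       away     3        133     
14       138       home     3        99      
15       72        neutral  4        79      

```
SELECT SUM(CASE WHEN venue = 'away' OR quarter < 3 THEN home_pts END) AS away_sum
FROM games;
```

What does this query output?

606

game_id=6: ✗
game_id=7: ✓ → 95
game_id=8: ✓ → 87
game_id=9: ✗
game_id=10: ✓ → 69
game_id=11: ✓ → 117
game_id=12: ✓ → 112
game_id=13: ✓ → 126
game_id=14: ✗
game_id=15: ✗
away_sum = 95 + 87 + 69 + 117 + 112 + 126 = 606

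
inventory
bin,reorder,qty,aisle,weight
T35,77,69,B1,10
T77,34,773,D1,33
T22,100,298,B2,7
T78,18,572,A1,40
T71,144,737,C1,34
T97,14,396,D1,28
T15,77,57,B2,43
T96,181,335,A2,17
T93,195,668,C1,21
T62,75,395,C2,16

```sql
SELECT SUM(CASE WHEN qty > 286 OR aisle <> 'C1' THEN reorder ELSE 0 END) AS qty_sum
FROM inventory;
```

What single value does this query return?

bin=T35: ✓ → 77
bin=T77: ✓ → 34
bin=T22: ✓ → 100
bin=T78: ✓ → 18
bin=T71: ✓ → 144
bin=T97: ✓ → 14
bin=T15: ✓ → 77
bin=T96: ✓ → 181
bin=T93: ✓ → 195
bin=T62: ✓ → 75
qty_sum = 77 + 34 + 100 + 18 + 144 + 14 + 77 + 181 + 195 + 75 = 915

915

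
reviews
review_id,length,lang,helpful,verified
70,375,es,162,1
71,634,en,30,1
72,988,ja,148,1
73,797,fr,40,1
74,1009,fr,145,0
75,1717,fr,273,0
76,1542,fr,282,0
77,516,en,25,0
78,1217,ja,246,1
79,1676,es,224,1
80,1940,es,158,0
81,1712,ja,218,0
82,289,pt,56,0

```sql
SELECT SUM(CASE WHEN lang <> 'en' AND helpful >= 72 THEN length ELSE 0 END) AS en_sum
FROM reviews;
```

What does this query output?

review_id=70: ✓ → 375
review_id=71: ✗
review_id=72: ✓ → 988
review_id=73: ✗
review_id=74: ✓ → 1009
review_id=75: ✓ → 1717
review_id=76: ✓ → 1542
review_id=77: ✗
review_id=78: ✓ → 1217
review_id=79: ✓ → 1676
review_id=80: ✓ → 1940
review_id=81: ✓ → 1712
review_id=82: ✗
en_sum = 375 + 988 + 1009 + 1717 + 1542 + 1217 + 1676 + 1940 + 1712 = 12176

12176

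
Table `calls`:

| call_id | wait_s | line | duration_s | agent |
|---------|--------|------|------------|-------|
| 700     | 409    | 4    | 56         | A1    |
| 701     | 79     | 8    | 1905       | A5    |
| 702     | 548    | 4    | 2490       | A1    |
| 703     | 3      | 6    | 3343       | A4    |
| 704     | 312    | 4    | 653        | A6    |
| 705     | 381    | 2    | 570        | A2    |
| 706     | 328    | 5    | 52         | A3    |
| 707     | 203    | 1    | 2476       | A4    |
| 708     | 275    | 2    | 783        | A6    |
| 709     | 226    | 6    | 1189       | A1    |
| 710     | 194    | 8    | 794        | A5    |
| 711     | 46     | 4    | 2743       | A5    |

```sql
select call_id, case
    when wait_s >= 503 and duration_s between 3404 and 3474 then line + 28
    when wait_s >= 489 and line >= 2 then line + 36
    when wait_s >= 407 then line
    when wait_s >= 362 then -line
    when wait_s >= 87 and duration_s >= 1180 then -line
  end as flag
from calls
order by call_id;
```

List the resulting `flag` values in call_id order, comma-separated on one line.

call_id=700: wait_s >= 407 → 4
call_id=701: (no match → NULL) → NULL
call_id=702: wait_s >= 489 and line >= 2 → 40
call_id=703: (no match → NULL) → NULL
call_id=704: (no match → NULL) → NULL
call_id=705: wait_s >= 362 → -2
call_id=706: (no match → NULL) → NULL
call_id=707: wait_s >= 87 and duration_s >= 1180 → -1
call_id=708: (no match → NULL) → NULL
call_id=709: wait_s >= 87 and duration_s >= 1180 → -6
call_id=710: (no match → NULL) → NULL
call_id=711: (no match → NULL) → NULL

4, NULL, 40, NULL, NULL, -2, NULL, -1, NULL, -6, NULL, NULL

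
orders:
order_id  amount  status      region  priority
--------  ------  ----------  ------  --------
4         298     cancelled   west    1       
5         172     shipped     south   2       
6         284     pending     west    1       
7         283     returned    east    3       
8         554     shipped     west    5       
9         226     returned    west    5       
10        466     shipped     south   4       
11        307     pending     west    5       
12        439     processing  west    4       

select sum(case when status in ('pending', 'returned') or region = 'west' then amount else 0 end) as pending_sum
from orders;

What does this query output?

2391

order_id=4: ✓ → 298
order_id=5: ✗
order_id=6: ✓ → 284
order_id=7: ✓ → 283
order_id=8: ✓ → 554
order_id=9: ✓ → 226
order_id=10: ✗
order_id=11: ✓ → 307
order_id=12: ✓ → 439
pending_sum = 298 + 284 + 283 + 554 + 226 + 307 + 439 = 2391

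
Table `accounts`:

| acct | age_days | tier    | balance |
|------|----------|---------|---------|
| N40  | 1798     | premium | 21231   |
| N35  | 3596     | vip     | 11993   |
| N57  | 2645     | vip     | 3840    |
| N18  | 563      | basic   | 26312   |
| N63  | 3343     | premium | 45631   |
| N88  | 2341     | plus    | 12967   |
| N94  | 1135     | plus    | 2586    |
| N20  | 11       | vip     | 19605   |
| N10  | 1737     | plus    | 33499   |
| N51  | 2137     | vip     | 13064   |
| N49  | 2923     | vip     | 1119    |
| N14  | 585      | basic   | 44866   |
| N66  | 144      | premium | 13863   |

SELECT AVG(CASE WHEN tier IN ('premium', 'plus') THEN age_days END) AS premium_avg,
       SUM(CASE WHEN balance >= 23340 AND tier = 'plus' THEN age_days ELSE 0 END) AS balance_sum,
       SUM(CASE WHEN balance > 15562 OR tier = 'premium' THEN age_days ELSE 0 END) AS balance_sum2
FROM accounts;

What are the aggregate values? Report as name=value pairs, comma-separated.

premium_avg=1749.6666666667, balance_sum=1737, balance_sum2=8181

[premium_avg: tier IN ('premium', 'plus')]
acct=N40: ✓ → 1798
acct=N35: ✗
acct=N57: ✗
acct=N18: ✗
acct=N63: ✓ → 3343
acct=N88: ✓ → 2341
acct=N94: ✓ → 1135
acct=N20: ✗
acct=N10: ✓ → 1737
acct=N51: ✗
acct=N49: ✗
acct=N14: ✗
acct=N66: ✓ → 144
premium_avg = (1798 + 3343 + 2341 + 1135 + 1737 + 144) / 6 = 1749.6666666667
—
[balance_sum: balance >= 23340 AND tier = 'plus']
acct=N40: ✗
acct=N35: ✗
acct=N57: ✗
acct=N18: ✗
acct=N63: ✗
acct=N88: ✗
acct=N94: ✗
acct=N20: ✗
acct=N10: ✓ → 1737
acct=N51: ✗
acct=N49: ✗
acct=N14: ✗
acct=N66: ✗
balance_sum = 1737
—
[balance_sum2: balance > 15562 OR tier = 'premium']
acct=N40: ✓ → 1798
acct=N35: ✗
acct=N57: ✗
acct=N18: ✓ → 563
acct=N63: ✓ → 3343
acct=N88: ✗
acct=N94: ✗
acct=N20: ✓ → 11
acct=N10: ✓ → 1737
acct=N51: ✗
acct=N49: ✗
acct=N14: ✓ → 585
acct=N66: ✓ → 144
balance_sum2 = 1798 + 563 + 3343 + 11 + 1737 + 585 + 144 = 8181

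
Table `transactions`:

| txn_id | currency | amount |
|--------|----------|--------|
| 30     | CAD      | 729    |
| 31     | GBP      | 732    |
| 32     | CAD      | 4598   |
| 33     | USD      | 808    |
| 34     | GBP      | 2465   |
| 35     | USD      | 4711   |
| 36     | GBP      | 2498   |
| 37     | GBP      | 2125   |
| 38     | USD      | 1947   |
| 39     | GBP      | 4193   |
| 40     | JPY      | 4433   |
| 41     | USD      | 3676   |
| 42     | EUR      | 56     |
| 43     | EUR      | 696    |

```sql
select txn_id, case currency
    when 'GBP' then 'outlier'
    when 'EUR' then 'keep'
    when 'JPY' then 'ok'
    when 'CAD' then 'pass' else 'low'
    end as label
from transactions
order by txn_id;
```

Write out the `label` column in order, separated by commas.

pass, outlier, pass, low, outlier, low, outlier, outlier, low, outlier, ok, low, keep, keep

txn_id=30: currency='CAD' → pass
txn_id=31: currency='GBP' → outlier
txn_id=32: currency='CAD' → pass
txn_id=33: ELSE → low
txn_id=34: currency='GBP' → outlier
txn_id=35: ELSE → low
txn_id=36: currency='GBP' → outlier
txn_id=37: currency='GBP' → outlier
txn_id=38: ELSE → low
txn_id=39: currency='GBP' → outlier
txn_id=40: currency='JPY' → ok
txn_id=41: ELSE → low
txn_id=42: currency='EUR' → keep
txn_id=43: currency='EUR' → keep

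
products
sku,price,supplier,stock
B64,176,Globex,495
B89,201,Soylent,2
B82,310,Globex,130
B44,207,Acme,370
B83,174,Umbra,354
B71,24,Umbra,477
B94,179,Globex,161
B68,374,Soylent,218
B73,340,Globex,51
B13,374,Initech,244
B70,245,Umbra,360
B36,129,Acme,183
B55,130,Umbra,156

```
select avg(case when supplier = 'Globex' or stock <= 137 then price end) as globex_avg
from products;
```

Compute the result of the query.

241.2

sku=B64: ✓ → 176
sku=B89: ✓ → 201
sku=B82: ✓ → 310
sku=B44: ✗
sku=B83: ✗
sku=B71: ✗
sku=B94: ✓ → 179
sku=B68: ✗
sku=B73: ✓ → 340
sku=B13: ✗
sku=B70: ✗
sku=B36: ✗
sku=B55: ✗
globex_avg = (176 + 201 + 310 + 179 + 340) / 5 = 241.2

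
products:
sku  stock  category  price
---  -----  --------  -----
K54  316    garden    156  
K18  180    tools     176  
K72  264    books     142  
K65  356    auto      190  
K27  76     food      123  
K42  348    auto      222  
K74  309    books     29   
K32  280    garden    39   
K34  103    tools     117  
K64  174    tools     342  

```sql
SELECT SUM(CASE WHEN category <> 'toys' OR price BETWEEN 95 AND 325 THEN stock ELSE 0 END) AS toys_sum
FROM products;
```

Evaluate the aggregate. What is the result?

sku=K54: ✓ → 316
sku=K18: ✓ → 180
sku=K72: ✓ → 264
sku=K65: ✓ → 356
sku=K27: ✓ → 76
sku=K42: ✓ → 348
sku=K74: ✓ → 309
sku=K32: ✓ → 280
sku=K34: ✓ → 103
sku=K64: ✓ → 174
toys_sum = 316 + 180 + 264 + 356 + 76 + 348 + 309 + 280 + 103 + 174 = 2406

2406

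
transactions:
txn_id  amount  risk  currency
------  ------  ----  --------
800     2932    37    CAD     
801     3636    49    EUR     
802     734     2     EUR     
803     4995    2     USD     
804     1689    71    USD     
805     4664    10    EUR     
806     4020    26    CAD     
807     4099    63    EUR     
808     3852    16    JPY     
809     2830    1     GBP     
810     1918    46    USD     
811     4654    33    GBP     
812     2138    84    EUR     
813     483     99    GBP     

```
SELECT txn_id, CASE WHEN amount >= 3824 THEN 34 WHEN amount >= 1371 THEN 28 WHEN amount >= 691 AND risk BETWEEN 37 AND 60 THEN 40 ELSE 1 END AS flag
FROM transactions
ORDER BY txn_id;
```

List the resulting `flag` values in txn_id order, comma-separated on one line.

28, 28, 1, 34, 28, 34, 34, 34, 34, 28, 28, 34, 28, 1

txn_id=800: amount >= 1371 → 28
txn_id=801: amount >= 1371 → 28
txn_id=802: ELSE → 1
txn_id=803: amount >= 3824 → 34
txn_id=804: amount >= 1371 → 28
txn_id=805: amount >= 3824 → 34
txn_id=806: amount >= 3824 → 34
txn_id=807: amount >= 3824 → 34
txn_id=808: amount >= 3824 → 34
txn_id=809: amount >= 1371 → 28
txn_id=810: amount >= 1371 → 28
txn_id=811: amount >= 3824 → 34
txn_id=812: amount >= 1371 → 28
txn_id=813: ELSE → 1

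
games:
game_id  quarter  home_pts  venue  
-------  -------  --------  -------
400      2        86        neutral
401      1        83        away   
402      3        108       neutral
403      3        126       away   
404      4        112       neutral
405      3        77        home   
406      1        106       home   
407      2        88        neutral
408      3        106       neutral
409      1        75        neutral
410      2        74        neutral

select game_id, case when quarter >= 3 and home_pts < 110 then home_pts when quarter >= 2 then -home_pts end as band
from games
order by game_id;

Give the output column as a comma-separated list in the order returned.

game_id=400: quarter >= 2 → -86
game_id=401: (no match → NULL) → NULL
game_id=402: quarter >= 3 and home_pts < 110 → 108
game_id=403: quarter >= 2 → -126
game_id=404: quarter >= 2 → -112
game_id=405: quarter >= 3 and home_pts < 110 → 77
game_id=406: (no match → NULL) → NULL
game_id=407: quarter >= 2 → -88
game_id=408: quarter >= 3 and home_pts < 110 → 106
game_id=409: (no match → NULL) → NULL
game_id=410: quarter >= 2 → -74

-86, NULL, 108, -126, -112, 77, NULL, -88, 106, NULL, -74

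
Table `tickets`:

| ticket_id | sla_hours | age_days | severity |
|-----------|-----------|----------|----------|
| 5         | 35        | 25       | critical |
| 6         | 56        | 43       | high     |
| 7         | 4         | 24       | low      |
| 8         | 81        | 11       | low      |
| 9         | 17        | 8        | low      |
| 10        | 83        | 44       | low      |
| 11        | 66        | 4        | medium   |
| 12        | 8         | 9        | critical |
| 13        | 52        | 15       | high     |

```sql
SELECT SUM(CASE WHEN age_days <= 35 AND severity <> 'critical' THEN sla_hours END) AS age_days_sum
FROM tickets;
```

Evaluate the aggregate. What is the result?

ticket_id=5: ✗
ticket_id=6: ✗
ticket_id=7: ✓ → 4
ticket_id=8: ✓ → 81
ticket_id=9: ✓ → 17
ticket_id=10: ✗
ticket_id=11: ✓ → 66
ticket_id=12: ✗
ticket_id=13: ✓ → 52
age_days_sum = 4 + 81 + 17 + 66 + 52 = 220

220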